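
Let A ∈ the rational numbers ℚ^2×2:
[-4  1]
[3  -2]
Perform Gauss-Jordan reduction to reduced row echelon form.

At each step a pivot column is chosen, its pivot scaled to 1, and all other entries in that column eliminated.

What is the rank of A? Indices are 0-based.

rank = 2

step 1: normalize row 0 (÷-4) = (1, -1/4)
  row 1: subtract 3×row0 = (0, -5/4)
step 2: normalize row 1 (÷-5/4) = (0, 1)
  row 0: subtract -1/4×row1 = (1, 0)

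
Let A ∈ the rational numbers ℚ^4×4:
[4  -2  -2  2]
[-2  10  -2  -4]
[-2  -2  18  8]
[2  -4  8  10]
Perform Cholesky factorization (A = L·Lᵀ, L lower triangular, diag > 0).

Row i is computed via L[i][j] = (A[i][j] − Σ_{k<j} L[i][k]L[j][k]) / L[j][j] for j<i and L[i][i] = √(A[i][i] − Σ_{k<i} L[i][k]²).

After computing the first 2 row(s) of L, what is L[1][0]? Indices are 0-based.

L[1][0] = -1

Step 1: L[0][0] = √(4) = 2.
  L[1][0] = (-2) / L[0][0] = -1.
Step 2: L[1][1] = √(9) = 3.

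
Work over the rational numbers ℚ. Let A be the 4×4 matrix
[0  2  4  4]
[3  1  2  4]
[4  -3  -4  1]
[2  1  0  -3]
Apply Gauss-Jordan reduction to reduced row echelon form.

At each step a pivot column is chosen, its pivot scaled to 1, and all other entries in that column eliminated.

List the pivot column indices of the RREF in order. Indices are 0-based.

pivot(0,0): swap R0↔R1
pivot(0,0)=3: scale R0 → (1, 1/3, 2/3, 4/3)
  clear (2,0): R2 −= (4)R0 → (0, -13/3, -20/3, -13/3)
  clear (3,0): R3 −= (2)R0 → (0, 1/3, -4/3, -17/3)
pivot(1,1)=2: scale R1 → (0, 1, 2, 2)
  clear (0,1): R0 −= (1/3)R1 → (1, 0, 0, 2/3)
  clear (2,1): R2 −= (-13/3)R1 → (0, 0, 2, 13/3)
  clear (3,1): R3 −= (1/3)R1 → (0, 0, -2, -19/3)
pivot(2,2)=2: scale R2 → (0, 0, 1, 13/6)
  clear (1,2): R1 −= (2)R2 → (0, 1, 0, -7/3)
  clear (3,2): R3 −= (-2)R2 → (0, 0, 0, -2)
pivot(3,3)=-2: scale R3 → (0, 0, 0, 1)
  clear (0,3): R0 −= (2/3)R3 → (1, 0, 0, 0)
  clear (1,3): R1 −= (-7/3)R3 → (0, 1, 0, 0)
  clear (2,3): R2 −= (13/6)R3 → (0, 0, 1, 0)

pivot columns: 0, 1, 2, 3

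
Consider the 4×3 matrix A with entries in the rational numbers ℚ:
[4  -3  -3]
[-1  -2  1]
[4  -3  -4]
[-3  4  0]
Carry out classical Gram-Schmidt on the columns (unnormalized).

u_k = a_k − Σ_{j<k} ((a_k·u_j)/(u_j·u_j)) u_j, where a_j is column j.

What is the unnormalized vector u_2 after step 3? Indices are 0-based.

Step 1: u_0 = a_0 = (4, -1, 4, -3).
Step 2: u_1 = a_1 − (-17/21)·u_0 = (5/21, -59/21, 5/21, 11/7).
Step 3: u_2 = a_2 − (-29/42)·u_0 − (-47/110)·u_1 = (-3/22, -49/55, -25/22, -7/5).

u_2 = (-3/22, -49/55, -25/22, -7/5)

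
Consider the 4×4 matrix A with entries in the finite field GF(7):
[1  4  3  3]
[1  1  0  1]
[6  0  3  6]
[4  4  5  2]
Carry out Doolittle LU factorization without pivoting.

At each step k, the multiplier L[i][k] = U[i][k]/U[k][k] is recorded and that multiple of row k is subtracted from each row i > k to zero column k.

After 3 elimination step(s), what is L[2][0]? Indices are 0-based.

[col 0] pivot 1
  R1 -= 1*R0 → (0, 4, 4, 5)  (L[1][0] := 1)
  R2 -= 6*R0 → (0, 4, 6, 2)  (L[2][0] := 6)
  R3 -= 4*R0 → (0, 2, 0, 4)  (L[3][0] := 4)
[col 1] pivot 4
  R2 -= 1*R1 → (0, 0, 2, 4)  (L[2][1] := 1)
  R3 -= 4*R1 → (0, 0, 5, 5)  (L[3][1] := 4)
[col 2] pivot 2
  R3 -= 6*R2 → (0, 0, 0, 2)  (L[3][2] := 6)

L[2][0] = 6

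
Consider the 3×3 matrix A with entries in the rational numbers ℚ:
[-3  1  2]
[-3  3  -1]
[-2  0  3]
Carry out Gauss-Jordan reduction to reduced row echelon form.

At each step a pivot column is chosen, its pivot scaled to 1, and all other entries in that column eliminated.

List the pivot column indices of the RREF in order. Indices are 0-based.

pivot(0,0)=-3: scale R0 → (1, -1/3, -2/3)
  clear (1,0): R1 −= (-3)R0 → (0, 2, -3)
  clear (2,0): R2 −= (-2)R0 → (0, -2/3, 5/3)
pivot(1,1)=2: scale R1 → (0, 1, -3/2)
  clear (0,1): R0 −= (-1/3)R1 → (1, 0, -7/6)
  clear (2,1): R2 −= (-2/3)R1 → (0, 0, 2/3)
pivot(2,2)=2/3: scale R2 → (0, 0, 1)
  clear (0,2): R0 −= (-7/6)R2 → (1, 0, 0)
  clear (1,2): R1 −= (-3/2)R2 → (0, 1, 0)

pivot columns: 0, 1, 2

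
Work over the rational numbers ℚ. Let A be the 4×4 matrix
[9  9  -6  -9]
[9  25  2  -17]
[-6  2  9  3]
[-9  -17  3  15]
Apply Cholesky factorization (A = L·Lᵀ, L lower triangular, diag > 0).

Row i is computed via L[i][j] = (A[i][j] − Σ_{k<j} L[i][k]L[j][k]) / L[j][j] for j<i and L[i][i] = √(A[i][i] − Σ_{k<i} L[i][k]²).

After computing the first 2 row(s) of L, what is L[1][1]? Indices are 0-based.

L[1][1] = 4

Step 1: L[0][0] = √(9) = 3.
  L[1][0] = (9) / L[0][0] = 3.
Step 2: L[1][1] = √(16) = 4.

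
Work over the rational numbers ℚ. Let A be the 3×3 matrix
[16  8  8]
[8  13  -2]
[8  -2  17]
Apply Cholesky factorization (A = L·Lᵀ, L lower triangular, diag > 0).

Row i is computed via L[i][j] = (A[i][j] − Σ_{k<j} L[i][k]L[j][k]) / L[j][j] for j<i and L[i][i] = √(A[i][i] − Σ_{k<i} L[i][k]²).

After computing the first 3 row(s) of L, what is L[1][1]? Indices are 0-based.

Step 1: L[0][0] = √(16) = 4.
  L[1][0] = (8) / L[0][0] = 2.
Step 2: L[1][1] = √(9) = 3.
  L[2][0] = (8) / L[0][0] = 2.
  L[2][1] = (-6) / L[1][1] = -2.
Step 3: L[2][2] = √(9) = 3.

L[1][1] = 3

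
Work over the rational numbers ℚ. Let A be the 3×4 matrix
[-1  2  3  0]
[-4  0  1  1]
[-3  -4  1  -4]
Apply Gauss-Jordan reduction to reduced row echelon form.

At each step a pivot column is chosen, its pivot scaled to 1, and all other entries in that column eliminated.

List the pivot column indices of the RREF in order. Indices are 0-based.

pivot columns: 0, 1, 2

[1] R0 /= -1  ⇒  (1, -2, -3, 0)
     R1 -= -4·R0  ⇒  (0, -8, -11, 1)
     R2 -= -3·R0  ⇒  (0, -10, -8, -4)
[2] R1 /= -8  ⇒  (0, 1, 11/8, -1/8)
     R0 -= -2·R1  ⇒  (1, 0, -1/4, -1/4)
     R2 -= -10·R1  ⇒  (0, 0, 23/4, -21/4)
[3] R2 /= 23/4  ⇒  (0, 0, 1, -21/23)
     R0 -= -1/4·R2  ⇒  (1, 0, 0, -11/23)
     R1 -= 11/8·R2  ⇒  (0, 1, 0, 26/23)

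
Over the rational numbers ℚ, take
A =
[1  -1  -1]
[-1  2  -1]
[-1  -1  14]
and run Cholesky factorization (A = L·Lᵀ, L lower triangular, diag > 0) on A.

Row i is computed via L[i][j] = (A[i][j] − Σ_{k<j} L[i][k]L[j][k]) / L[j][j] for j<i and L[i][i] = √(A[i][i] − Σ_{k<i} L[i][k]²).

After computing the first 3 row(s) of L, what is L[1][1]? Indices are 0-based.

Step 1: L[0][0] = √(1) = 1.
  L[1][0] = (-1) / L[0][0] = -1.
Step 2: L[1][1] = √(1) = 1.
  L[2][0] = (-1) / L[0][0] = -1.
  L[2][1] = (-2) / L[1][1] = -2.
Step 3: L[2][2] = √(9) = 3.

L[1][1] = 1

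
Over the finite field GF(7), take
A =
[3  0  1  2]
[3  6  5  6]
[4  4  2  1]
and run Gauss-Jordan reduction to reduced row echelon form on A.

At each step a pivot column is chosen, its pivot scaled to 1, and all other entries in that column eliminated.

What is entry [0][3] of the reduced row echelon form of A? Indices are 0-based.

step 1: normalize row 0 (÷3) = (1, 0, 5, 3)
  row 1: subtract 3×row0 = (0, 6, 4, 4)
  row 2: subtract 4×row0 = (0, 4, 3, 3)
step 2: normalize row 1 (÷6) = (0, 1, 3, 3)
  row 2: subtract 4×row1 = (0, 0, 5, 5)
step 3: normalize row 2 (÷5) = (0, 0, 1, 1)
  row 0: subtract 5×row2 = (1, 0, 0, 5)
  row 1: subtract 3×row2 = (0, 1, 0, 0)

M[0][3] = 5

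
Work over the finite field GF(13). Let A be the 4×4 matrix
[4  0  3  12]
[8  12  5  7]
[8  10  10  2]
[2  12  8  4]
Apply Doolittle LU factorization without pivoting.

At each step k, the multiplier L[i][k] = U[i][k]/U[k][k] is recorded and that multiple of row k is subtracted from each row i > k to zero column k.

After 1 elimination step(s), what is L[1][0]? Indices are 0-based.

L[1][0] = 2

Step 1: pivot at (0,0) is 4.
  row1 ← row1 − (2)·row0  ⇒  L[1][0]=2, U row1=(0, 12, 12, 9)
  row2 ← row2 − (2)·row0  ⇒  L[2][0]=2, U row2=(0, 10, 4, 4)
  row3 ← row3 − (7)·row0  ⇒  L[3][0]=7, U row3=(0, 12, 0, 11)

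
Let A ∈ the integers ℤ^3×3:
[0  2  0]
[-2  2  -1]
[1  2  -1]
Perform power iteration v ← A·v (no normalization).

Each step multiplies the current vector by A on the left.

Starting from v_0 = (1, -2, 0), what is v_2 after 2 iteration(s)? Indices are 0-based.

v_0 = (1, -2, 0).
v_1 = A·v_0 = (-4, -6, -3).
v_2 = A·v_1 = (-12, -1, -13).

v_2 = (-12, -1, -13)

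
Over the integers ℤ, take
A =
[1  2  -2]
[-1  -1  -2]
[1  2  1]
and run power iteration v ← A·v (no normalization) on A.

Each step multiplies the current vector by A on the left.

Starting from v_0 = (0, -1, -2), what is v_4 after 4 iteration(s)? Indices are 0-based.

v_0 = (0, -1, -2).
v_1 = A·v_0 = (2, 5, -4).
v_2 = A·v_1 = (20, 1, 8).
v_3 = A·v_2 = (6, -37, 30).
v_4 = A·v_3 = (-128, -29, -38).

v_4 = (-128, -29, -38)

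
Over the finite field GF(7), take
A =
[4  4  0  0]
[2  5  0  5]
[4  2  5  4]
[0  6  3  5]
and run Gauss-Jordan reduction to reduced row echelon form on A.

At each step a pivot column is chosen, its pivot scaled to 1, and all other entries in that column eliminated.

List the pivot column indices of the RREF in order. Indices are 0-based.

pivot columns: 0, 1, 2, 3

pivot(0,0)=4: scale R0 → (1, 1, 0, 0)
  clear (1,0): R1 −= (2)R0 → (0, 3, 0, 5)
  clear (2,0): R2 −= (4)R0 → (0, 5, 5, 4)
pivot(1,1)=3: scale R1 → (0, 1, 0, 4)
  clear (0,1): R0 −= (1)R1 → (1, 0, 0, 3)
  clear (2,1): R2 −= (5)R1 → (0, 0, 5, 5)
  clear (3,1): R3 −= (6)R1 → (0, 0, 3, 2)
pivot(2,2)=5: scale R2 → (0, 0, 1, 1)
  clear (3,2): R3 −= (3)R2 → (0, 0, 0, 6)
pivot(3,3)=6: scale R3 → (0, 0, 0, 1)
  clear (0,3): R0 −= (3)R3 → (1, 0, 0, 0)
  clear (1,3): R1 −= (4)R3 → (0, 1, 0, 0)
  clear (2,3): R2 −= (1)R3 → (0, 0, 1, 0)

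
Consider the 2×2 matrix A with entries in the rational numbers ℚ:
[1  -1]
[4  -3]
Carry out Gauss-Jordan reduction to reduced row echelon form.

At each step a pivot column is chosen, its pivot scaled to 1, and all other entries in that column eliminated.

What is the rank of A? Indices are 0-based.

step 1: normalize row 0 (÷1) = (1, -1)
  row 1: subtract 4×row0 = (0, 1)
step 2: normalize row 1 (÷1) = (0, 1)
  row 0: subtract -1×row1 = (1, 0)

rank = 2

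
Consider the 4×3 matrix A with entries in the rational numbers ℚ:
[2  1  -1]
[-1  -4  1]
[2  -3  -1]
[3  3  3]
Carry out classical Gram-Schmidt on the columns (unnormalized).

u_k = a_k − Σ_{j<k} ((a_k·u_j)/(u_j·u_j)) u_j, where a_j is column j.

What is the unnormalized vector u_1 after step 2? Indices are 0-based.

Step 1: u_0 = a_0 = (2, -1, 2, 3).
Step 2: u_1 = a_1 − (1/2)·u_0 = (0, -7/2, -4, 3/2).

u_1 = (0, -7/2, -4, 3/2)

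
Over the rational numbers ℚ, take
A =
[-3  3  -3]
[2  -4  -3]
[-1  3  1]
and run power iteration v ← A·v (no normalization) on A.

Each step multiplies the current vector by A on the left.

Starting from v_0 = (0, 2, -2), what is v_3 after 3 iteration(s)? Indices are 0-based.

v_0 = (0, 2, -2).
v_1 = A·v_0 = (12, -2, 4).
v_2 = A·v_1 = (-54, 20, -14).
v_3 = A·v_2 = (264, -146, 100).

v_3 = (264, -146, 100)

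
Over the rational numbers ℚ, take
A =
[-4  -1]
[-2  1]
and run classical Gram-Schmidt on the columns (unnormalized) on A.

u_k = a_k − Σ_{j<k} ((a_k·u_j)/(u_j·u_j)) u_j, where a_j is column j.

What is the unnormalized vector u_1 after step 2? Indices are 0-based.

u_1 = (-3/5, 6/5)

Step 1: u_0 = a_0 = (-4, -2).
Step 2: u_1 = a_1 − (1/10)·u_0 = (-3/5, 6/5).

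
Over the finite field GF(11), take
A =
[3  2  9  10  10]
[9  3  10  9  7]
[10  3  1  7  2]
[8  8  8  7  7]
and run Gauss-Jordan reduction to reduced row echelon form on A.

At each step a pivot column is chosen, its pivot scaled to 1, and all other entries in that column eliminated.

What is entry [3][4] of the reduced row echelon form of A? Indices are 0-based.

step 1: normalize row 0 (÷3) = (1, 8, 3, 7, 7)
  row 1: subtract 9×row0 = (0, 8, 5, 1, 10)
  row 2: subtract 10×row0 = (0, 0, 4, 3, 9)
  row 3: subtract 8×row0 = (0, 10, 6, 6, 6)
step 2: normalize row 1 (÷8) = (0, 1, 2, 7, 4)
  row 0: subtract 8×row1 = (1, 0, 9, 6, 8)
  row 3: subtract 10×row1 = (0, 0, 8, 2, 10)
step 3: normalize row 2 (÷4) = (0, 0, 1, 9, 5)
  row 0: subtract 9×row2 = (1, 0, 0, 2, 7)
  row 1: subtract 2×row2 = (0, 1, 0, 0, 5)
  row 3: subtract 8×row2 = (0, 0, 0, 7, 3)
step 4: normalize row 3 (÷7) = (0, 0, 0, 1, 2)
  row 0: subtract 2×row3 = (1, 0, 0, 0, 3)
  row 2: subtract 9×row3 = (0, 0, 1, 0, 9)

M[3][4] = 2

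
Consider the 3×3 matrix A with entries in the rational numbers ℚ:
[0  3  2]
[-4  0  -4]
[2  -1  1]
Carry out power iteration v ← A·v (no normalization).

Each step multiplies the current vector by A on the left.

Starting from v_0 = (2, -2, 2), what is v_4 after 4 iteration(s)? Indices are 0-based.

v_0 = (2, -2, 2).
v_1 = A·v_0 = (-2, -16, 8).
v_2 = A·v_1 = (-32, -24, 20).
v_3 = A·v_2 = (-32, 48, -20).
v_4 = A·v_3 = (104, 208, -132).

v_4 = (104, 208, -132)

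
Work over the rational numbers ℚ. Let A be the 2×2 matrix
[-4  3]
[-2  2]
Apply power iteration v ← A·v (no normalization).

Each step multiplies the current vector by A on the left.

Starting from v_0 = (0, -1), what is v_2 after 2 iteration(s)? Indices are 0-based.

v_2 = (6, 2)

v_0 = (0, -1).
v_1 = A·v_0 = (-3, -2).
v_2 = A·v_1 = (6, 2).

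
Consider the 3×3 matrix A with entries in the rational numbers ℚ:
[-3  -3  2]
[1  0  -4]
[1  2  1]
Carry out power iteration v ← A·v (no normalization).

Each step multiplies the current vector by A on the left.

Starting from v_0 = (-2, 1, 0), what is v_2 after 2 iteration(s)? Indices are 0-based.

v_2 = (-3, 3, -1)

v_0 = (-2, 1, 0).
v_1 = A·v_0 = (3, -2, 0).
v_2 = A·v_1 = (-3, 3, -1).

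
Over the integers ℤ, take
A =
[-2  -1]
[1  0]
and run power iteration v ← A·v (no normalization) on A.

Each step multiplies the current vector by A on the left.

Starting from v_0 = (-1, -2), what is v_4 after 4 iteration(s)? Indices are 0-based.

v_4 = (-13, 10)

v_0 = (-1, -2).
v_1 = A·v_0 = (4, -1).
v_2 = A·v_1 = (-7, 4).
v_3 = A·v_2 = (10, -7).
v_4 = A·v_3 = (-13, 10).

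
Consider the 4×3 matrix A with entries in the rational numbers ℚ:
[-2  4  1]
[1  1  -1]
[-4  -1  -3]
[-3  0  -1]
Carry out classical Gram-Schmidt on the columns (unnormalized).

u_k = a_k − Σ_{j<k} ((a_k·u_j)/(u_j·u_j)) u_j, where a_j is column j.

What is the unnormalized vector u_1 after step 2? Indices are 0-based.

Step 1: u_0 = a_0 = (-2, 1, -4, -3).
Step 2: u_1 = a_1 − (-1/10)·u_0 = (19/5, 11/10, -7/5, -3/10).

u_1 = (19/5, 11/10, -7/5, -3/10)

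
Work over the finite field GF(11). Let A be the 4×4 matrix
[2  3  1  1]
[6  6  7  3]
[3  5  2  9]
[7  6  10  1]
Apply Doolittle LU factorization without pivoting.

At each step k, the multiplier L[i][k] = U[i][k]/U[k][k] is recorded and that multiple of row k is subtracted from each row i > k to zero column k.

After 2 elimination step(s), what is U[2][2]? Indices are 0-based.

U[2][2] = 3

k=0: U[0][0]=2
  eliminate (1,0): mult=3, new row 1: (0, 8, 4, 0); set L[1][0]=3
  eliminate (2,0): mult=7, new row 2: (0, 6, 6, 2); set L[2][0]=7
  eliminate (3,0): mult=9, new row 3: (0, 1, 1, 3); set L[3][0]=9
k=1: U[1][1]=8
  eliminate (2,1): mult=9, new row 2: (0, 0, 3, 2); set L[2][1]=9
  eliminate (3,1): mult=7, new row 3: (0, 0, 6, 3); set L[3][1]=7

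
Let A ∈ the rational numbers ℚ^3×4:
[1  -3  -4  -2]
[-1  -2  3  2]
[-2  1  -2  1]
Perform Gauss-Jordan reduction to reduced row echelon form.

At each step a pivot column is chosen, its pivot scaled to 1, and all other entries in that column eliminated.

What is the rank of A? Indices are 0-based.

rank = 3

step 1: normalize row 0 (÷1) = (1, -3, -4, -2)
  row 1: subtract -1×row0 = (0, -5, -1, 0)
  row 2: subtract -2×row0 = (0, -5, -10, -3)
step 2: normalize row 1 (÷-5) = (0, 1, 1/5, 0)
  row 0: subtract -3×row1 = (1, 0, -17/5, -2)
  row 2: subtract -5×row1 = (0, 0, -9, -3)
step 3: normalize row 2 (÷-9) = (0, 0, 1, 1/3)
  row 0: subtract -17/5×row2 = (1, 0, 0, -13/15)
  row 1: subtract 1/5×row2 = (0, 1, 0, -1/15)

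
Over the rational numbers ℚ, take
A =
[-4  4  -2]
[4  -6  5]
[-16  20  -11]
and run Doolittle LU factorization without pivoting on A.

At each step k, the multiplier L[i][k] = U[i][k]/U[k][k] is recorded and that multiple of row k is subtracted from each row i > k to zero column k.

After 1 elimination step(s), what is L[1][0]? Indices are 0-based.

[col 0] pivot -4
  R1 -= -1*R0 → (0, -2, 3)  (L[1][0] := -1)
  R2 -= 4*R0 → (0, 4, -3)  (L[2][0] := 4)

L[1][0] = -1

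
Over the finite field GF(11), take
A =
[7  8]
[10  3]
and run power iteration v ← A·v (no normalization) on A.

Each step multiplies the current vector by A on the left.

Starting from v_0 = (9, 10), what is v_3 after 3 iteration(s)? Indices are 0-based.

v_3 = (8, 10)

v_0 = (9, 10).
v_1 = A·v_0 = (0, 10).
v_2 = A·v_1 = (3, 8).
v_3 = A·v_2 = (8, 10).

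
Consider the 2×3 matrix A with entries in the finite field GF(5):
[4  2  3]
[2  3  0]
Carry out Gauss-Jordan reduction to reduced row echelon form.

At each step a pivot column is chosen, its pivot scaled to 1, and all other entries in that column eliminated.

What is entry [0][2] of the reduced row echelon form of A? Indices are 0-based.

M[0][2] = 3

pivot(0,0)=4: scale R0 → (1, 3, 2)
  clear (1,0): R1 −= (2)R0 → (0, 2, 1)
pivot(1,1)=2: scale R1 → (0, 1, 3)
  clear (0,1): R0 −= (3)R1 → (1, 0, 3)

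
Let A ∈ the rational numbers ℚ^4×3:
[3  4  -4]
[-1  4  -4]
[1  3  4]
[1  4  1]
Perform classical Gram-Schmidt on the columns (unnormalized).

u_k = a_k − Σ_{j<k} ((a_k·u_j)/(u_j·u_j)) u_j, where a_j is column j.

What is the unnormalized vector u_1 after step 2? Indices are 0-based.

u_1 = (1/4, 21/4, 7/4, 11/4)

Step 1: u_0 = a_0 = (3, -1, 1, 1).
Step 2: u_1 = a_1 − (5/4)·u_0 = (1/4, 21/4, 7/4, 11/4).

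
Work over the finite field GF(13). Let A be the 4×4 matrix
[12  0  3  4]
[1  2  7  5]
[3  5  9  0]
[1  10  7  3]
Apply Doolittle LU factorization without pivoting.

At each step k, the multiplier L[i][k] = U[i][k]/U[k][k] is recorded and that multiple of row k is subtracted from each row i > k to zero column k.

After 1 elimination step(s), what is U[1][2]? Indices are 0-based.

U[1][2] = 10

Step 1: pivot at (0,0) is 12.
  row1 ← row1 − (12)·row0  ⇒  L[1][0]=12, U row1=(0, 2, 10, 9)
  row2 ← row2 − (10)·row0  ⇒  L[2][0]=10, U row2=(0, 5, 5, 12)
  row3 ← row3 − (12)·row0  ⇒  L[3][0]=12, U row3=(0, 10, 10, 7)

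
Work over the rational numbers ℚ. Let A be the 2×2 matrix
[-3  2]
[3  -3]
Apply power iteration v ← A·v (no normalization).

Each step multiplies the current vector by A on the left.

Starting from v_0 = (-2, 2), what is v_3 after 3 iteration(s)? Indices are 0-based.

v_3 = (294, -360)

v_0 = (-2, 2).
v_1 = A·v_0 = (10, -12).
v_2 = A·v_1 = (-54, 66).
v_3 = A·v_2 = (294, -360).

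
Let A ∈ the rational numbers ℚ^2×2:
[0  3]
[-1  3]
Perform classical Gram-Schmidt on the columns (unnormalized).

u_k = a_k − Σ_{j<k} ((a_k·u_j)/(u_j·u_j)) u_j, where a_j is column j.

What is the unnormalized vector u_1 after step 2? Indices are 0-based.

Step 1: u_0 = a_0 = (0, -1).
Step 2: u_1 = a_1 − (-3)·u_0 = (3, 0).

u_1 = (3, 0)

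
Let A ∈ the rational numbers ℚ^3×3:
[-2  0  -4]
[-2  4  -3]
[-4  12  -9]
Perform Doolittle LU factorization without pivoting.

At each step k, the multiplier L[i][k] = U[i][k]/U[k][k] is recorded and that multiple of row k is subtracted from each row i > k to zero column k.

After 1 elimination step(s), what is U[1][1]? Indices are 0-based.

U[1][1] = 4

k=0: U[0][0]=-2
  eliminate (1,0): mult=1, new row 1: (0, 4, 1); set L[1][0]=1
  eliminate (2,0): mult=2, new row 2: (0, 12, -1); set L[2][0]=2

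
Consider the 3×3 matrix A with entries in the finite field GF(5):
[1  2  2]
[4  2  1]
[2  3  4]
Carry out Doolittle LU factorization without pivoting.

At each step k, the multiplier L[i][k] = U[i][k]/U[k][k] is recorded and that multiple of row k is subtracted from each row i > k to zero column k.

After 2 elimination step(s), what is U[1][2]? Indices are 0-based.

U[1][2] = 3

Step 1: pivot at (0,0) is 1.
  row1 ← row1 − (4)·row0  ⇒  L[1][0]=4, U row1=(0, 4, 3)
  row2 ← row2 − (2)·row0  ⇒  L[2][0]=2, U row2=(0, 4, 0)
Step 2: pivot at (1,1) is 4.
  row2 ← row2 − (1)·row1  ⇒  L[2][1]=1, U row2=(0, 0, 2)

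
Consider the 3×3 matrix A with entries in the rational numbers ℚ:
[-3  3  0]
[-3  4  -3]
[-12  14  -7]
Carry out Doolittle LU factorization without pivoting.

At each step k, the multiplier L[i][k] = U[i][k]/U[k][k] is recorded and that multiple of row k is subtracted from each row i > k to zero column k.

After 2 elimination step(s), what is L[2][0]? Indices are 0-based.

Step 1: pivot at (0,0) is -3.
  row1 ← row1 − (1)·row0  ⇒  L[1][0]=1, U row1=(0, 1, -3)
  row2 ← row2 − (4)·row0  ⇒  L[2][0]=4, U row2=(0, 2, -7)
Step 2: pivot at (1,1) is 1.
  row2 ← row2 − (2)·row1  ⇒  L[2][1]=2, U row2=(0, 0, -1)

L[2][0] = 4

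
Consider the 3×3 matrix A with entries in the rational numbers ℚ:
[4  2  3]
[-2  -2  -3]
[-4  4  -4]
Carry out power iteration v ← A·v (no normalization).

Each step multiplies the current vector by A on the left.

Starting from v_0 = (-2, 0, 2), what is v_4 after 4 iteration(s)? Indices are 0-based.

v_4 = (128, -192, -160)

v_0 = (-2, 0, 2).
v_1 = A·v_0 = (-2, -2, 0).
v_2 = A·v_1 = (-12, 8, 0).
v_3 = A·v_2 = (-32, 8, 80).
v_4 = A·v_3 = (128, -192, -160).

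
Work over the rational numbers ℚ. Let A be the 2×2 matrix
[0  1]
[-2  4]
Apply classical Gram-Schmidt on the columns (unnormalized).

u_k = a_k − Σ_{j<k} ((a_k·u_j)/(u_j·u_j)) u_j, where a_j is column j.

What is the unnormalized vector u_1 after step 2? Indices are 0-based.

Step 1: u_0 = a_0 = (0, -2).
Step 2: u_1 = a_1 − (-2)·u_0 = (1, 0).

u_1 = (1, 0)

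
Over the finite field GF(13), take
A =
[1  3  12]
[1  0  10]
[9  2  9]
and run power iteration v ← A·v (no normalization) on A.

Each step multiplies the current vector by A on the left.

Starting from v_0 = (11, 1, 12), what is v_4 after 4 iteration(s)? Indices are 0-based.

v_0 = (11, 1, 12).
v_1 = A·v_0 = (2, 1, 1).
v_2 = A·v_1 = (4, 12, 3).
v_3 = A·v_2 = (11, 8, 9).
v_4 = A·v_3 = (0, 10, 1).

v_4 = (0, 10, 1)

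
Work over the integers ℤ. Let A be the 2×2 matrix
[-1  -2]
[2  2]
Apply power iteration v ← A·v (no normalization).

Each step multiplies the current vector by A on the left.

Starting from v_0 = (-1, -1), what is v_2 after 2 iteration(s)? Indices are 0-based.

v_2 = (5, -2)

v_0 = (-1, -1).
v_1 = A·v_0 = (3, -4).
v_2 = A·v_1 = (5, -2).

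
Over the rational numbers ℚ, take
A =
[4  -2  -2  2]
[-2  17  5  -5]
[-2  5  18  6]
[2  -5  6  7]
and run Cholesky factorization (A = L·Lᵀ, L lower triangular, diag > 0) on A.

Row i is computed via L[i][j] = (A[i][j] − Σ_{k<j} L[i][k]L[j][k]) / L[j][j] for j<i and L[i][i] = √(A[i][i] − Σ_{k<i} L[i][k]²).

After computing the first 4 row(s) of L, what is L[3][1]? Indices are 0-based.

L[3][1] = -1

Step 1: L[0][0] = √(4) = 2.
  L[1][0] = (-2) / L[0][0] = -1.
Step 2: L[1][1] = √(16) = 4.
  L[2][0] = (-2) / L[0][0] = -1.
  L[2][1] = (4) / L[1][1] = 1.
Step 3: L[2][2] = √(16) = 4.
  L[3][0] = (2) / L[0][0] = 1.
  L[3][1] = (-4) / L[1][1] = -1.
  L[3][2] = (8) / L[2][2] = 2.
Step 4: L[3][3] = √(1) = 1.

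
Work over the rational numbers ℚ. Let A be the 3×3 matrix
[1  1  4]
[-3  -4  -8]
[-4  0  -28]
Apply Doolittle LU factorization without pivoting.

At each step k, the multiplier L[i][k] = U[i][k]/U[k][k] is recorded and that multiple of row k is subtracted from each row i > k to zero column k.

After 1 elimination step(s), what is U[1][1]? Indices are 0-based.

U[1][1] = -1

Step 1: pivot at (0,0) is 1.
  row1 ← row1 − (-3)·row0  ⇒  L[1][0]=-3, U row1=(0, -1, 4)
  row2 ← row2 − (-4)·row0  ⇒  L[2][0]=-4, U row2=(0, 4, -12)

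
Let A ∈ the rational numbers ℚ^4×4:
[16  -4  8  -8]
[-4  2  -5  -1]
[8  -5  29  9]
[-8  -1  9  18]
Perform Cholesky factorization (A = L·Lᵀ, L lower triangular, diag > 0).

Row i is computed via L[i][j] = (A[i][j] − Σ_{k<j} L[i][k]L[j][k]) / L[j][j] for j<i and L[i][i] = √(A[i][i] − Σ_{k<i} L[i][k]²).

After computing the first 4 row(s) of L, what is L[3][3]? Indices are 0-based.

L[3][3] = 2

Step 1: L[0][0] = √(16) = 4.
  L[1][0] = (-4) / L[0][0] = -1.
Step 2: L[1][1] = √(1) = 1.
  L[2][0] = (8) / L[0][0] = 2.
  L[2][1] = (-3) / L[1][1] = -3.
Step 3: L[2][2] = √(16) = 4.
  L[3][0] = (-8) / L[0][0] = -2.
  L[3][1] = (-3) / L[1][1] = -3.
  L[3][2] = (4) / L[2][2] = 1.
Step 4: L[3][3] = √(4) = 2.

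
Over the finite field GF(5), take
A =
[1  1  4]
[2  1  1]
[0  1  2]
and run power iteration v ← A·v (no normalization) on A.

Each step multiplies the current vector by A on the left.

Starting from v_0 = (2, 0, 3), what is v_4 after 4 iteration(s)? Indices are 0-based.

v_4 = (3, 3, 3)

v_0 = (2, 0, 3).
v_1 = A·v_0 = (4, 2, 1).
v_2 = A·v_1 = (0, 1, 4).
v_3 = A·v_2 = (2, 0, 4).
v_4 = A·v_3 = (3, 3, 3).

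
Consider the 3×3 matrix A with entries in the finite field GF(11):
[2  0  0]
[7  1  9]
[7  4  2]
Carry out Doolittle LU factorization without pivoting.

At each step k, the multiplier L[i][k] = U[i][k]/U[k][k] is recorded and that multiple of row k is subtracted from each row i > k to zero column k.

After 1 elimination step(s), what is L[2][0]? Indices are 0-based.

L[2][0] = 9

[col 0] pivot 2
  R1 -= 9*R0 → (0, 1, 9)  (L[1][0] := 9)
  R2 -= 9*R0 → (0, 4, 2)  (L[2][0] := 9)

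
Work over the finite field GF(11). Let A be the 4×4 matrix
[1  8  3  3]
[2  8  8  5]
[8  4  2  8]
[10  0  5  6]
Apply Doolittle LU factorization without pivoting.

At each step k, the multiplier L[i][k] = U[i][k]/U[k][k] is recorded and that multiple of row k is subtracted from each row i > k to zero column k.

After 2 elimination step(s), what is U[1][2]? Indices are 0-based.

U[1][2] = 2

k=0: U[0][0]=1
  eliminate (1,0): mult=2, new row 1: (0, 3, 2, 10); set L[1][0]=2
  eliminate (2,0): mult=8, new row 2: (0, 6, 0, 6); set L[2][0]=8
  eliminate (3,0): mult=10, new row 3: (0, 8, 8, 9); set L[3][0]=10
k=1: U[1][1]=3
  eliminate (2,1): mult=2, new row 2: (0, 0, 7, 8); set L[2][1]=2
  eliminate (3,1): mult=10, new row 3: (0, 0, 10, 8); set L[3][1]=10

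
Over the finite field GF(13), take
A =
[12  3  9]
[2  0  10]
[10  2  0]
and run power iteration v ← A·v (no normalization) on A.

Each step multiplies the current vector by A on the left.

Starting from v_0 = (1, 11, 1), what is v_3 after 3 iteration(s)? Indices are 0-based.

v_0 = (1, 11, 1).
v_1 = A·v_0 = (2, 12, 6).
v_2 = A·v_1 = (10, 12, 5).
v_3 = A·v_2 = (6, 5, 7).

v_3 = (6, 5, 7)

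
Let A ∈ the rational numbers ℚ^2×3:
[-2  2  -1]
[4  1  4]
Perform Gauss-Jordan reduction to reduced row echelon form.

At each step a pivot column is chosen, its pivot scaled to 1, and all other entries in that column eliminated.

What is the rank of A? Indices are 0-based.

rank = 2

[1] R0 /= -2  ⇒  (1, -1, 1/2)
     R1 -= 4·R0  ⇒  (0, 5, 2)
[2] R1 /= 5  ⇒  (0, 1, 2/5)
     R0 -= -1·R1  ⇒  (1, 0, 9/10)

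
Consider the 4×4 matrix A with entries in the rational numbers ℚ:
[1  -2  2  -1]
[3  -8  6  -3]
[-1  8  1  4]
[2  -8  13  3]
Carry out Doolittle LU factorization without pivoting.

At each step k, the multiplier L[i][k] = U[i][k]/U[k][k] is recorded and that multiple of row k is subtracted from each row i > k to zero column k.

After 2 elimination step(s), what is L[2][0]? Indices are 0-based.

[col 0] pivot 1
  R1 -= 3*R0 → (0, -2, 0, 0)  (L[1][0] := 3)
  R2 -= -1*R0 → (0, 6, 3, 3)  (L[2][0] := -1)
  R3 -= 2*R0 → (0, -4, 9, 5)  (L[3][0] := 2)
[col 1] pivot -2
  R2 -= -3*R1 → (0, 0, 3, 3)  (L[2][1] := -3)
  R3 -= 2*R1 → (0, 0, 9, 5)  (L[3][1] := 2)

L[2][0] = -1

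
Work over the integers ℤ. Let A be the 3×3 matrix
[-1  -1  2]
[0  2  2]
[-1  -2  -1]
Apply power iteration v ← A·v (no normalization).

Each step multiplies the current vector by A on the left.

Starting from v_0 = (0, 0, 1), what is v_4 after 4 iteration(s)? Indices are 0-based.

v_4 = (26, 2, 11)

v_0 = (0, 0, 1).
v_1 = A·v_0 = (2, 2, -1).
v_2 = A·v_1 = (-6, 2, -5).
v_3 = A·v_2 = (-6, -6, 7).
v_4 = A·v_3 = (26, 2, 11).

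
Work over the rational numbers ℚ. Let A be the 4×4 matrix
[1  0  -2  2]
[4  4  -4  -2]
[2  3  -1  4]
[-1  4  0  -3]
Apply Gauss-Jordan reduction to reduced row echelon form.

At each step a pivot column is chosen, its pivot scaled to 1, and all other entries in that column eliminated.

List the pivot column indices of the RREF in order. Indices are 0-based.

pivot columns: 0, 1, 2, 3

step 1: normalize row 0 (÷1) = (1, 0, -2, 2)
  row 1: subtract 4×row0 = (0, 4, 4, -10)
  row 2: subtract 2×row0 = (0, 3, 3, 0)
  row 3: subtract -1×row0 = (0, 4, -2, -1)
step 2: normalize row 1 (÷4) = (0, 1, 1, -5/2)
  row 2: subtract 3×row1 = (0, 0, 0, 15/2)
  row 3: subtract 4×row1 = (0, 0, -6, 9)
step 3: exchange rows 2,3
step 3: normalize row 2 (÷-6) = (0, 0, 1, -3/2)
  row 0: subtract -2×row2 = (1, 0, 0, -1)
  row 1: subtract 1×row2 = (0, 1, 0, -1)
step 4: normalize row 3 (÷15/2) = (0, 0, 0, 1)
  row 0: subtract -1×row3 = (1, 0, 0, 0)
  row 1: subtract -1×row3 = (0, 1, 0, 0)
  row 2: subtract -3/2×row3 = (0, 0, 1, 0)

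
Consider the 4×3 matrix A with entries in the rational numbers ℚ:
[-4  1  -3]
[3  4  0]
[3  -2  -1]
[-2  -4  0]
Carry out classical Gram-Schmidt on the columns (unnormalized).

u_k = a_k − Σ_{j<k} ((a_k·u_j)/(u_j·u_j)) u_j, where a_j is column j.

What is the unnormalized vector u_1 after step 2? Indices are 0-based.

Step 1: u_0 = a_0 = (-4, 3, 3, -2).
Step 2: u_1 = a_1 − (5/19)·u_0 = (39/19, 61/19, -53/19, -66/19).

u_1 = (39/19, 61/19, -53/19, -66/19)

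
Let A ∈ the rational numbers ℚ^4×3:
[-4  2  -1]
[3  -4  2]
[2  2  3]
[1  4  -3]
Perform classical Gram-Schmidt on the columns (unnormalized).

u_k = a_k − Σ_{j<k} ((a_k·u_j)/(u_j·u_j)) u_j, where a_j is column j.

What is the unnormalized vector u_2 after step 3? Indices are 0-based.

u_2 = (113/132, -7/44, 395/132, -25/12)

Step 1: u_0 = a_0 = (-4, 3, 2, 1).
Step 2: u_1 = a_1 − (-2/5)·u_0 = (2/5, -14/5, 14/5, 22/5).
Step 3: u_2 = a_2 − (13/30)·u_0 − (-27/88)·u_1 = (113/132, -7/44, 395/132, -25/12).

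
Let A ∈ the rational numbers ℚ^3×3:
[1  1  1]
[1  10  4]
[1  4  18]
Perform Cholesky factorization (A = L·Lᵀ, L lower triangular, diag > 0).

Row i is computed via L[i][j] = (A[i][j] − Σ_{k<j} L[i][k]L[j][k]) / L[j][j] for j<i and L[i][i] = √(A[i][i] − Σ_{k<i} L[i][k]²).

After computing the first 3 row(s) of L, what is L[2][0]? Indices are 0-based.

L[2][0] = 1

Step 1: L[0][0] = √(1) = 1.
  L[1][0] = (1) / L[0][0] = 1.
Step 2: L[1][1] = √(9) = 3.
  L[2][0] = (1) / L[0][0] = 1.
  L[2][1] = (3) / L[1][1] = 1.
Step 3: L[2][2] = √(16) = 4.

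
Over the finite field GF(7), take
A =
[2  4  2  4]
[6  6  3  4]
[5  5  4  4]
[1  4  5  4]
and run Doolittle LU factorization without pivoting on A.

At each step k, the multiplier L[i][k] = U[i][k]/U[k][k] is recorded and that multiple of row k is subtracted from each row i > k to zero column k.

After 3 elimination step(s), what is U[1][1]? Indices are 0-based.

U[1][1] = 1

Step 1: pivot at (0,0) is 2.
  row1 ← row1 − (3)·row0  ⇒  L[1][0]=3, U row1=(0, 1, 4, 6)
  row2 ← row2 − (6)·row0  ⇒  L[2][0]=6, U row2=(0, 2, 6, 1)
  row3 ← row3 − (4)·row0  ⇒  L[3][0]=4, U row3=(0, 2, 4, 2)
Step 2: pivot at (1,1) is 1.
  row2 ← row2 − (2)·row1  ⇒  L[2][1]=2, U row2=(0, 0, 5, 3)
  row3 ← row3 − (2)·row1  ⇒  L[3][1]=2, U row3=(0, 0, 3, 4)
Step 3: pivot at (2,2) is 5.
  row3 ← row3 − (2)·row2  ⇒  L[3][2]=2, U row3=(0, 0, 0, 5)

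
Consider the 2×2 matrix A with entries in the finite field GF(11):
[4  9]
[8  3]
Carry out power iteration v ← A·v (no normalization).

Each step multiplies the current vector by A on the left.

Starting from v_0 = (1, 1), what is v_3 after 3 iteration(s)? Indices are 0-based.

v_3 = (0, 2)

v_0 = (1, 1).
v_1 = A·v_0 = (2, 0).
v_2 = A·v_1 = (8, 5).
v_3 = A·v_2 = (0, 2).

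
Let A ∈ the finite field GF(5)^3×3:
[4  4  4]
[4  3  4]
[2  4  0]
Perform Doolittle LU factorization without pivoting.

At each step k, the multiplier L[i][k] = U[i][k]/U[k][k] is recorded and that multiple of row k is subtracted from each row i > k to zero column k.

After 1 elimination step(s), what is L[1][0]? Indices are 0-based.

L[1][0] = 1

k=0: U[0][0]=4
  eliminate (1,0): mult=1, new row 1: (0, 4, 0); set L[1][0]=1
  eliminate (2,0): mult=3, new row 2: (0, 2, 3); set L[2][0]=3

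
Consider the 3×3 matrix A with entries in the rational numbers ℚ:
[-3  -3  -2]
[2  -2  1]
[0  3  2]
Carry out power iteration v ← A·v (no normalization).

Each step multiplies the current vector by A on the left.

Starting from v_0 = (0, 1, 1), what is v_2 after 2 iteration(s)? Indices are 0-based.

v_0 = (0, 1, 1).
v_1 = A·v_0 = (-5, -1, 5).
v_2 = A·v_1 = (8, -3, 7).

v_2 = (8, -3, 7)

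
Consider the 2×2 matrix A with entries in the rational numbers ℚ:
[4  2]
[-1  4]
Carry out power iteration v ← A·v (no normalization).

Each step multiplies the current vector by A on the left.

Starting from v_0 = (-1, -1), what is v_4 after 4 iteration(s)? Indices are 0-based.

v_0 = (-1, -1).
v_1 = A·v_0 = (-6, -3).
v_2 = A·v_1 = (-30, -6).
v_3 = A·v_2 = (-132, 6).
v_4 = A·v_3 = (-516, 156).

v_4 = (-516, 156)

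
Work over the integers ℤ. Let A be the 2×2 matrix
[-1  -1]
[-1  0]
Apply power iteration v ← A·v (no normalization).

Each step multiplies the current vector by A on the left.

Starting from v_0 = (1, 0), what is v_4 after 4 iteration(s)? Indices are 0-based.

v_0 = (1, 0).
v_1 = A·v_0 = (-1, -1).
v_2 = A·v_1 = (2, 1).
v_3 = A·v_2 = (-3, -2).
v_4 = A·v_3 = (5, 3).

v_4 = (5, 3)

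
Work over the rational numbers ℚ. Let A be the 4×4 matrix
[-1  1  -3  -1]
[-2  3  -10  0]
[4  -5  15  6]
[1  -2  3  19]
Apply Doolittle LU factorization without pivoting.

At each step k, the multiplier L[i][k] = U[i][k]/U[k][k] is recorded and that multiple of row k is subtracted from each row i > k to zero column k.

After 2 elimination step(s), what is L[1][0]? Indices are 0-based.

k=0: U[0][0]=-1
  eliminate (1,0): mult=2, new row 1: (0, 1, -4, 2); set L[1][0]=2
  eliminate (2,0): mult=-4, new row 2: (0, -1, 3, 2); set L[2][0]=-4
  eliminate (3,0): mult=-1, new row 3: (0, -1, 0, 18); set L[3][0]=-1
k=1: U[1][1]=1
  eliminate (2,1): mult=-1, new row 2: (0, 0, -1, 4); set L[2][1]=-1
  eliminate (3,1): mult=-1, new row 3: (0, 0, -4, 20); set L[3][1]=-1

L[1][0] = 2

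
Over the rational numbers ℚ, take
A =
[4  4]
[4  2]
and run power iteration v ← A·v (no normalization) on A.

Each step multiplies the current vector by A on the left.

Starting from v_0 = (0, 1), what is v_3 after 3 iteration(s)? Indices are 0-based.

v_0 = (0, 1).
v_1 = A·v_0 = (4, 2).
v_2 = A·v_1 = (24, 20).
v_3 = A·v_2 = (176, 136).

v_3 = (176, 136)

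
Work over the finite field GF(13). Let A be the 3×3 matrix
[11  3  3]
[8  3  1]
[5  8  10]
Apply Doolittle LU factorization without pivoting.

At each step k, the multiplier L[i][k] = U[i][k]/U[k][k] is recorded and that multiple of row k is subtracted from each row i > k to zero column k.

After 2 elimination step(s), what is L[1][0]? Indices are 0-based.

Step 1: pivot at (0,0) is 11.
  row1 ← row1 − (9)·row0  ⇒  L[1][0]=9, U row1=(0, 2, 0)
  row2 ← row2 − (4)·row0  ⇒  L[2][0]=4, U row2=(0, 9, 11)
Step 2: pivot at (1,1) is 2.
  row2 ← row2 − (11)·row1  ⇒  L[2][1]=11, U row2=(0, 0, 11)

L[1][0] = 9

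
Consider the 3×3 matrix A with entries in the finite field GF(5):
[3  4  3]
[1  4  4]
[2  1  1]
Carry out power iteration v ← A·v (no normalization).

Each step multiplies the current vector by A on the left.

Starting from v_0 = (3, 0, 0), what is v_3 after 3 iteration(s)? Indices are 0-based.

v_0 = (3, 0, 0).
v_1 = A·v_0 = (4, 3, 1).
v_2 = A·v_1 = (2, 0, 2).
v_3 = A·v_2 = (2, 0, 1).

v_3 = (2, 0, 1)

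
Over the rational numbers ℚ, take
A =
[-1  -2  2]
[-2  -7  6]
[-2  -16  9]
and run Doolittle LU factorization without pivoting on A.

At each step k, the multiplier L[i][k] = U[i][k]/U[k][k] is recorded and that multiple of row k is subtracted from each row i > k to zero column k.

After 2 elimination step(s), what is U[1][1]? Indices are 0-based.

[col 0] pivot -1
  R1 -= 2*R0 → (0, -3, 2)  (L[1][0] := 2)
  R2 -= 2*R0 → (0, -12, 5)  (L[2][0] := 2)
[col 1] pivot -3
  R2 -= 4*R1 → (0, 0, -3)  (L[2][1] := 4)

U[1][1] = -3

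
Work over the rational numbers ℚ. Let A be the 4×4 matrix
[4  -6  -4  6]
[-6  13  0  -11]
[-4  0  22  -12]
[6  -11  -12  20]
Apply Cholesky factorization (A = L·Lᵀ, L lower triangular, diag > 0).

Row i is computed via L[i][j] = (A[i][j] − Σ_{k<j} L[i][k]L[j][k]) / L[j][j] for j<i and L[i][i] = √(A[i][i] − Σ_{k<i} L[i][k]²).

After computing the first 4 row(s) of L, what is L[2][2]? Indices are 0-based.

L[2][2] = 3

Step 1: L[0][0] = √(4) = 2.
  L[1][0] = (-6) / L[0][0] = -3.
Step 2: L[1][1] = √(4) = 2.
  L[2][0] = (-4) / L[0][0] = -2.
  L[2][1] = (-6) / L[1][1] = -3.
Step 3: L[2][2] = √(9) = 3.
  L[3][0] = (6) / L[0][0] = 3.
  L[3][1] = (-2) / L[1][1] = -1.
  L[3][2] = (-9) / L[2][2] = -3.
Step 4: L[3][3] = √(1) = 1.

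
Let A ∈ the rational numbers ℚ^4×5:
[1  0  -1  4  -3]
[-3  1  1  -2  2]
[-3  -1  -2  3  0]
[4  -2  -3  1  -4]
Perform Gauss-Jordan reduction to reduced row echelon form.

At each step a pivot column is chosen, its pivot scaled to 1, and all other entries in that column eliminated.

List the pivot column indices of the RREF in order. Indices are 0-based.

pivot columns: 0, 1, 2, 3

[1] R0 /= 1  ⇒  (1, 0, -1, 4, -3)
     R1 -= -3·R0  ⇒  (0, 1, -2, 10, -7)
     R2 -= -3·R0  ⇒  (0, -1, -5, 15, -9)
     R3 -= 4·R0  ⇒  (0, -2, 1, -15, 8)
[2] R1 /= 1  ⇒  (0, 1, -2, 10, -7)
     R2 -= -1·R1  ⇒  (0, 0, -7, 25, -16)
     R3 -= -2·R1  ⇒  (0, 0, -3, 5, -6)
[3] R2 /= -7  ⇒  (0, 0, 1, -25/7, 16/7)
     R0 -= -1·R2  ⇒  (1, 0, 0, 3/7, -5/7)
     R1 -= -2·R2  ⇒  (0, 1, 0, 20/7, -17/7)
     R3 -= -3·R2  ⇒  (0, 0, 0, -40/7, 6/7)
[4] R3 /= -40/7  ⇒  (0, 0, 0, 1, -3/20)
     R0 -= 3/7·R3  ⇒  (1, 0, 0, 0, -13/20)
     R1 -= 20/7·R3  ⇒  (0, 1, 0, 0, -2)
     R2 -= -25/7·R3  ⇒  (0, 0, 1, 0, 7/4)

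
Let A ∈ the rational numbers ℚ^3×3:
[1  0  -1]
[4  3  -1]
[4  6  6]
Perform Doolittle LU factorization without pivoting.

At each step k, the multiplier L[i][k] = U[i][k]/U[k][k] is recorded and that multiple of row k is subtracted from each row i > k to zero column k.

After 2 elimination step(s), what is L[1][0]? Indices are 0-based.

k=0: U[0][0]=1
  eliminate (1,0): mult=4, new row 1: (0, 3, 3); set L[1][0]=4
  eliminate (2,0): mult=4, new row 2: (0, 6, 10); set L[2][0]=4
k=1: U[1][1]=3
  eliminate (2,1): mult=2, new row 2: (0, 0, 4); set L[2][1]=2

L[1][0] = 4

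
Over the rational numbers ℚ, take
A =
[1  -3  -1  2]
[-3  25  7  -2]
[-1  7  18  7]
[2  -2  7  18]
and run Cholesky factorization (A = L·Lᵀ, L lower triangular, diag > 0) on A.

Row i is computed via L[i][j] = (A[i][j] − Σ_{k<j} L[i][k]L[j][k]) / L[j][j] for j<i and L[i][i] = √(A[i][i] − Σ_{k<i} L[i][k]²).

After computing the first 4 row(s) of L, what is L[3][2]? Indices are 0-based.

Step 1: L[0][0] = √(1) = 1.
  L[1][0] = (-3) / L[0][0] = -3.
Step 2: L[1][1] = √(16) = 4.
  L[2][0] = (-1) / L[0][0] = -1.
  L[2][1] = (4) / L[1][1] = 1.
Step 3: L[2][2] = √(16) = 4.
  L[3][0] = (2) / L[0][0] = 2.
  L[3][1] = (4) / L[1][1] = 1.
  L[3][2] = (8) / L[2][2] = 2.
Step 4: L[3][3] = √(9) = 3.

L[3][2] = 2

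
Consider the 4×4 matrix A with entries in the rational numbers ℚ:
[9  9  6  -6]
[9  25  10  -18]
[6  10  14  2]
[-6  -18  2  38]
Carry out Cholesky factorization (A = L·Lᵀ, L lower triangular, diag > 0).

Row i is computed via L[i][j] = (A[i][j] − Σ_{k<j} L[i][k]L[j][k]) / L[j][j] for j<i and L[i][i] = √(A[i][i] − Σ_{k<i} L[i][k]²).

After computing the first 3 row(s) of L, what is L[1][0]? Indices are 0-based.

L[1][0] = 3

Step 1: L[0][0] = √(9) = 3.
  L[1][0] = (9) / L[0][0] = 3.
Step 2: L[1][1] = √(16) = 4.
  L[2][0] = (6) / L[0][0] = 2.
  L[2][1] = (4) / L[1][1] = 1.
Step 3: L[2][2] = √(9) = 3.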